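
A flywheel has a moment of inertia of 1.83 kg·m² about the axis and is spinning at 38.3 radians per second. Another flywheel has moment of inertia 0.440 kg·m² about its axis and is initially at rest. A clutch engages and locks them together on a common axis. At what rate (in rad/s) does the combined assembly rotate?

|ω_f| ≈ 30.9 rad/s

The coupling torques are internal; angular momentum about the shared axis is conserved.
Taking A's sense as positive: L = (1.830)(38.3) = 70.09 kg·m²·rad/s.
Combined I = 1.830 + 0.4400 = 2.270 kg·m².
ω_f = L / I = 70.09 / 2.270 = 30.88 rad/s.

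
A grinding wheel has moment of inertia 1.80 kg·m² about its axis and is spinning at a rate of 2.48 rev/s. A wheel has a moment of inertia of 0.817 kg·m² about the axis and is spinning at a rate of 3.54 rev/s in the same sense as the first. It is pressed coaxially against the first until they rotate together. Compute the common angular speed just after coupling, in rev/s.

The coupling torques are internal; angular momentum about the shared axis is conserved.
Taking A's sense as positive: L = (1.800)(2.48) + (0.8170)(3.54) = 7.356 kg·m²·rev/s.
Combined I = 1.800 + 0.8170 = 2.617 kg·m².
ω_f = L / I = 7.356 / 2.617 = 2.811 rev/s.

|ω_f| ≈ 2.81 rev/s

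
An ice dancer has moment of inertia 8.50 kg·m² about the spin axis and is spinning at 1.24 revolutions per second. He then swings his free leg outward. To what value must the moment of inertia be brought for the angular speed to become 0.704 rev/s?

I₂ ≈ 15.0 kg·m²

With no external torque about the axis, L is conserved: I₁ω₁ = I₂ω₂.
I₂ = I₁ω₁ / ω₂ = (8.50)(1.24) / (0.704) = 14.97 kg·m².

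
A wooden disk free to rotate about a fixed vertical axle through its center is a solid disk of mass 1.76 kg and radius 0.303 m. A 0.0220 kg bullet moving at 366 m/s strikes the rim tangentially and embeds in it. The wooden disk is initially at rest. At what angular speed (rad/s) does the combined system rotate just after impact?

The axle reaction passes through the axle and exerts no torque about it; angular momentum about the axle is conserved through the impact.
I_p = ½(1.76)(0.303)² = 0.08079 kg·m². Taking the sense of the bullet's angular momentum as positive, L_{bullet} = m v R = (0.0220)(366)(0.303) = 2.440 kg·m²/s.
L_i = 0 + 2.440 = 2.440 kg·m²/s.
After sticking, I_f = I_p + m R² = 0.08079 + (0.0220)(0.303)² = 0.08281 kg·m².
ω_f = L_i / I_f = 2.440 / 0.08281 = 29.46 rad/s.

|ω_f| ≈ 29.5 rad/s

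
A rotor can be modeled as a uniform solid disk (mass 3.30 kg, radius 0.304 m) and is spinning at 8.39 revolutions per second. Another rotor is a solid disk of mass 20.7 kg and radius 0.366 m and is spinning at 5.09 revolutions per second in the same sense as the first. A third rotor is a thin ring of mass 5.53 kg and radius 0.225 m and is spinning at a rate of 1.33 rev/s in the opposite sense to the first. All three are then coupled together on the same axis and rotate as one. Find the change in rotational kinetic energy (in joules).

ΔKE ≈ -242 J

The coupling torques are internal; angular momentum about the shared axis is conserved.
Moments of inertia: I_A = ½(3.30)(0.304)² = 0.1525 kg·m²; I_B = ½(20.7)(0.366)² = 1.386 kg·m²; I_C = (5.53)(0.225)² = 0.2800 kg·m².
Taking A's sense as positive: L = (0.1525)(8.39) + (1.386)(5.09) − (0.2800)(1.33) = 7.964 kg·m²·rev/s.
Combined I = 0.1525 + 1.386 + 0.2800 = 1.819 kg·m².
ω_f = L / I = 7.964 / 1.819 = 4.379 rev/s.
KE_i = ½ΣIω² = 930.7 J; KE_f = ½(1.819)(27.51)² = 688.3 J.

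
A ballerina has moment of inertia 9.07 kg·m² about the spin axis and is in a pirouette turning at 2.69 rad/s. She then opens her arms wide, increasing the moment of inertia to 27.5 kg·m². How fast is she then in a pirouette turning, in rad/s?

ω₂ ≈ 0.887 rad/s

With no external torque about the axis, L is conserved: I₁ω₁ = I₂ω₂.
ω₂ = I₁ω₁ / I₂ = (9.070)(2.69 rad/s) / (27.50) = 0.8872 rad/s.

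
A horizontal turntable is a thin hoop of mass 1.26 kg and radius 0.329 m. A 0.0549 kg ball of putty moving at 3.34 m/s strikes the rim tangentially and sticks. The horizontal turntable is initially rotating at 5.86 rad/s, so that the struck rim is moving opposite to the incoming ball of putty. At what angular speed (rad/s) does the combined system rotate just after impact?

|ω_f| ≈ 5.19 rad/s

The axle reaction passes through the axle and exerts no torque about it; angular momentum about the axle is conserved through the impact.
I_p = (1.26)(0.329)² = 0.1364 kg·m². Taking the sense of the ball of putty's angular momentum as positive, L_{ball} = m v R = (0.0549)(3.34)(0.329) = 0.06033 kg·m²/s.
L_i = −I_p ω_p + m v R = −(0.1364)(5.86) + 0.06033 = -0.7389 kg·m²/s.
After sticking, I_f = I_p + m R² = 0.1364 + (0.0549)(0.329)² = 0.1423 kg·m².
ω_f = L_i / I_f = -0.7389 / 0.1423 = -5.191 rad/s.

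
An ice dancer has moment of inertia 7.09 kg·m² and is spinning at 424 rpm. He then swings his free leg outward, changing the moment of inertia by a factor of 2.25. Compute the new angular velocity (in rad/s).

Angular momentum about the spin axis is conserved since the torque about it is zero.
I₂ = 2.25 × 7.09 = 15.95 kg·m².
ω₂ = I₁ω₁ / I₂ = (7.090)(424 rpm) / (15.95) = 188.4 rpm = 19.73 rad/s.

ω₂ ≈ 19.7 rad/s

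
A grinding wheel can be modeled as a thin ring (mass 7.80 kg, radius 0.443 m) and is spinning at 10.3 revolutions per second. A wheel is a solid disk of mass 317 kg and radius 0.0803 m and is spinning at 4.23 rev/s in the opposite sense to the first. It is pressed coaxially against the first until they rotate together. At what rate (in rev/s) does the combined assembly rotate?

The coupling torques are internal; angular momentum about the shared axis is conserved.
Moments of inertia: I_A = (7.80)(0.443)² = 1.531 kg·m²; I_B = ½(317)(0.0803)² = 1.022 kg·m².
Taking A's sense as positive: L = (1.531)(10.3) − (1.022)(4.23) = 11.44 kg·m²·rev/s.
Combined I = 1.531 + 1.022 = 2.553 kg·m².
ω_f = L / I = 11.44 / 2.553 = 4.483 rev/s.

|ω_f| ≈ 4.48 rev/s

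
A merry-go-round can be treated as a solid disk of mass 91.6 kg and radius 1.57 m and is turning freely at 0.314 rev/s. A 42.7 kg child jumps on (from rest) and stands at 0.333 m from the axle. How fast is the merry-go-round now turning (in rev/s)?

ω_f ≈ 0.301 rev/s

No external torque acts about the axle; L_before = L_after.
I_p = ½(91.6)(1.57)² = 112.9 kg·m².
Added inertia Σmr² = (42.7)(0.333)² = 4.735 kg·m²; I_f = 112.9 + 4.735 = 117.6 kg·m².
ω_f = I_p ω_i / I_f = (112.9)(0.314) / 117.6 = 0.3014 rev/s.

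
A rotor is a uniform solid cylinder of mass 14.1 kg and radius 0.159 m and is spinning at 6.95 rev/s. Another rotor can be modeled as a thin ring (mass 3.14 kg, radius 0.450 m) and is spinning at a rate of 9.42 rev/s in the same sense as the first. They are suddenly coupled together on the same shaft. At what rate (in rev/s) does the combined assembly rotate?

|ω_f| ≈ 8.88 rev/s

No external torque acts about the common axis, so total angular momentum is conserved.
Moments of inertia: I_A = ½(14.1)(0.159)² = 0.1782 kg·m²; I_B = (3.14)(0.450)² = 0.6359 kg·m².
Taking A's sense as positive: L = (0.1782)(6.95) + (0.6359)(9.42) = 7.228 kg·m²·rev/s.
Combined I = 0.1782 + 0.6359 = 0.8141 kg·m².
ω_f = L / I = 7.228 / 0.8141 = 8.879 rev/s.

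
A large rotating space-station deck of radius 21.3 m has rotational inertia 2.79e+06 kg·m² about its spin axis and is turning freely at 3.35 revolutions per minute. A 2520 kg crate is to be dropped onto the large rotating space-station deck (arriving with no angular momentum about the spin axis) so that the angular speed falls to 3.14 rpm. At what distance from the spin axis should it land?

r ≈ 8.60 m

No external torque acts about the spin axis; L_before = L_after.
I_p ω_i = (I_p + m r²) ω_f ⇒ m r² = I_p(ω_i/ω_f − 1) = 2.790e+06(3.35/3.14 − 1) = 1.866e+05 kg·m².
r = √(1.866e+05/2520) = 8.605 m.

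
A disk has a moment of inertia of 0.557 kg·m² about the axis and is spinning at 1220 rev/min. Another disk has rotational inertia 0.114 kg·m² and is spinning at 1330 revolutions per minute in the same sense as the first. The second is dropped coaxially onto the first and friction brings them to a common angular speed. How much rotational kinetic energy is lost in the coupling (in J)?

ΔKE lost ≈ 6.28 J

The coupling torques are internal; angular momentum about the shared axis is conserved.
Taking A's sense as positive: L = (0.5570)(1220) + (0.1140)(1330) = 831.2 kg·m²·rpm.
Combined I = 0.5570 + 0.1140 = 0.6710 kg·m².
ω_f = L / I = 831.2 / 0.6710 = 1239 rpm.
KE_i = ½ΣIω² = 5651 J; KE_f = ½(0.6710)(129.7)² = 5645 J.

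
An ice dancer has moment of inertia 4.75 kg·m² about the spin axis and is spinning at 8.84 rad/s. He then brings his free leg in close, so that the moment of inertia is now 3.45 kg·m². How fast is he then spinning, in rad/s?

With no external torque about the axis, L is conserved: I₁ω₁ = I₂ω₂.
ω₂ = I₁ω₁ / I₂ = (4.750)(8.84 rad/s) / (3.450) = 12.17 rad/s.

ω₂ ≈ 12.2 rad/s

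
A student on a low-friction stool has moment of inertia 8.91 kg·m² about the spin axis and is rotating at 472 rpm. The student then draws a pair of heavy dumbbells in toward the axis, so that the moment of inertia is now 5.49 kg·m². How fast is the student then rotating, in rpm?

ω₂ ≈ 766 rpm

No external torque acts about the spin axis, so angular momentum is conserved.
ω₂ = I₁ω₁ / I₂ = (8.910)(472 rpm) / (5.490) = 766.0 rpm.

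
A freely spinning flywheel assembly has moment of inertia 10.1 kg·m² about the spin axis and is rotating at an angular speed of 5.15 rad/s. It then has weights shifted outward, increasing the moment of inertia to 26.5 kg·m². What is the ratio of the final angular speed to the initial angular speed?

With no external torque about the axis, L is conserved: I₁ω₁ = I₂ω₂.
ω₂/ω₁ = I₁/I₂ = 10.10 / 26.50 = 0.3811.

ω₂/ω₁ ≈ 0.381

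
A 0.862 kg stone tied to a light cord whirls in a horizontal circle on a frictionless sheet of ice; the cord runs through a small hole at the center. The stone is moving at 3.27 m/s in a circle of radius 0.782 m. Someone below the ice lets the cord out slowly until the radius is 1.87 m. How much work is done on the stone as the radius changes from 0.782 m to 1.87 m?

W ≈ -3.80 J

Central (radial) force ⇒ zero torque about the center ⇒ m v r is constant.
v₂ = v₁ r₁ / r₂ = (3.27)(0.782) / (1.87) = 1.367 m/s.
W = ΔKE = ½m(v₂² − v₁²) = -3.803 J.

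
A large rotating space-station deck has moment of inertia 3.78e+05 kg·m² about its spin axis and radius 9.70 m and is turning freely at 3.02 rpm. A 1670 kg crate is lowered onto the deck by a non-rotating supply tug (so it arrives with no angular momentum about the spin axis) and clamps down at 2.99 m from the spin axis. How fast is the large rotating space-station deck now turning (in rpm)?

ω_f ≈ 2.91 rpm

No external torque acts about the spin axis; L_before = L_after.
Added inertia Σmr² = (1670)(2.99)² = 14930 kg·m²; I_f = 3.780e+05 + 14930 = 3.929e+05 kg·m².
ω_f = I_p ω_i / I_f = (3.780e+05)(3.02) / 3.929e+05 = 2.905 rpm.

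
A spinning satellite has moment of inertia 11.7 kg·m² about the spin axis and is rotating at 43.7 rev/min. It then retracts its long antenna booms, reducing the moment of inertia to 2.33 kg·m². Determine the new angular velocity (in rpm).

ω₂ ≈ 219 rpm

Angular momentum about the spin axis is conserved since the torque about it is zero.
ω₂ = I₁ω₁ / I₂ = (11.70)(43.7 rpm) / (2.330) = 219.4 rpm.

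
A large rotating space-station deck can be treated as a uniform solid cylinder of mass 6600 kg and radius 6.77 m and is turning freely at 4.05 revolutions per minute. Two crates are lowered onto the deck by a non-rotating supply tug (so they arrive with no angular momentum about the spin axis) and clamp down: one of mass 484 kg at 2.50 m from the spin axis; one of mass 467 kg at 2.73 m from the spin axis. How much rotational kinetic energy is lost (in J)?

The added mass arrives with no angular momentum about the spin axis, and any external torque about the spin axis is negligible, so the system's angular momentum is conserved.
I_p = ½(6600)(6.77)² = 1.512e+05 kg·m².
Added inertia Σmr² = (484)(2.50)² + (467)(2.73)² = 6506 kg·m²; I_f = 1.512e+05 + 6506 = 1.578e+05 kg·m².
ω_f = I_p ω_i / I_f = (1.512e+05)(4.05) / 1.578e+05 = 3.883 rpm.
KE_i = ½(1.512e+05)(0.4241 rad/s)² = 13600 J; KE_f = ½(1.578e+05)(0.4066)² = 13040 J.

energy lost ≈ 561 J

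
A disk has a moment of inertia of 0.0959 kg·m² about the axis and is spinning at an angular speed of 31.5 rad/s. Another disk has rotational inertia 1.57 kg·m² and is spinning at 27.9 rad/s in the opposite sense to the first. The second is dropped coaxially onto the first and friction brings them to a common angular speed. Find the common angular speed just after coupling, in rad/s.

|ω_f| ≈ 24.5 rad/s

The coupling torques are internal; angular momentum about the shared axis is conserved.
Taking A's sense as positive: L = (0.09590)(31.5) − (1.570)(27.9) = -40.78 kg·m²·rad/s.
Combined I = 0.09590 + 1.570 = 1.666 kg·m².
ω_f = L / I = -40.78 / 1.666 = -24.48 rad/s.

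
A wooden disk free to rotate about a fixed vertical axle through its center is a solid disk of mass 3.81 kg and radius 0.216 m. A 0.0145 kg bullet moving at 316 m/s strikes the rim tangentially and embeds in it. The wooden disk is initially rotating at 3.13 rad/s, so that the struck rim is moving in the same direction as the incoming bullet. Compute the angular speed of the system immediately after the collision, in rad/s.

The axle reaction passes through the axle and exerts no torque about it; angular momentum about the axle is conserved through the impact.
I_p = ½(3.81)(0.216)² = 0.08888 kg·m². Taking the sense of the bullet's angular momentum as positive, L_{bullet} = m v R = (0.0145)(316)(0.216) = 0.9897 kg·m²/s.
L_i = +I_p ω_p + m v R = +(0.08888)(3.13) + 0.9897 = 1.268 kg·m²/s.
After sticking, I_f = I_p + m R² = 0.08888 + (0.0145)(0.216)² = 0.08956 kg·m².
ω_f = L_i / I_f = 1.268 / 0.08956 = 14.16 rad/s.

|ω_f| ≈ 14.2 rad/s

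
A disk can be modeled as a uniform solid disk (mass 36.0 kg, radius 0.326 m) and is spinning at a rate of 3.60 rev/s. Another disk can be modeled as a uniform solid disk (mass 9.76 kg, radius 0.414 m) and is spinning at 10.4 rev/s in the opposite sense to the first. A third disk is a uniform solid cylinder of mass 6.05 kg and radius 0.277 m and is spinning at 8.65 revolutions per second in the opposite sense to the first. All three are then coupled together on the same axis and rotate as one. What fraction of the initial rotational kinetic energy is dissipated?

No external torque acts about the common axis, so total angular momentum is conserved.
Moments of inertia: I_A = ½(36.0)(0.326)² = 1.913 kg·m²; I_B = ½(9.76)(0.414)² = 0.8364 kg·m²; I_C = ½(6.05)(0.277)² = 0.2321 kg·m².
Taking A's sense as positive: L = (1.913)(3.60) − (0.8364)(10.4) − (0.2321)(8.65) = -3.820 kg·m²·rev/s.
Combined I = 1.913 + 0.8364 + 0.2321 = 2.981 kg·m².
ω_f = L / I = -3.820 / 2.981 = -1.281 rev/s.
KE_i = ½ΣIω² = 2618 J; KE_f = ½(2.981)(8.050)² = 96.60 J.
Fraction dissipated = (KE_i − KE_f)/KE_i = 0.9631.

fraction ≈ 0.963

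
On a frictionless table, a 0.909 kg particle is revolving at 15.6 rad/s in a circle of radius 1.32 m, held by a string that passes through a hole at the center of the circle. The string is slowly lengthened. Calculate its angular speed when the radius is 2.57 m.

ω₂ ≈ 4.12 rad/s

The constraining force is radial, so m r² ω about the center is conserved.
ω₂ = ω₁ (r₁/r₂)² = (15.6)(1.32/2.57)² = 4.115 rad/s.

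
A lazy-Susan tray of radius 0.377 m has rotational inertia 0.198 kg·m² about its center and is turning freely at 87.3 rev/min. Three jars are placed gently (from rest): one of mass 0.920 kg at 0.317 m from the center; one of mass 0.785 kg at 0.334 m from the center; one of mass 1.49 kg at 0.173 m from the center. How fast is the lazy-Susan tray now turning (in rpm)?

The added mass arrives with no angular momentum about the center, and any external torque about the center is negligible, so the system's angular momentum is conserved.
Added inertia Σmr² = (0.920)(0.317)² + (0.785)(0.334)² + (1.49)(0.173)² = 0.2246 kg·m²; I_f = 0.1980 + 0.2246 = 0.4226 kg·m².
ω_f = I_p ω_i / I_f = (0.1980)(87.3) / 0.4226 = 40.90 rpm.

ω_f ≈ 40.9 rpm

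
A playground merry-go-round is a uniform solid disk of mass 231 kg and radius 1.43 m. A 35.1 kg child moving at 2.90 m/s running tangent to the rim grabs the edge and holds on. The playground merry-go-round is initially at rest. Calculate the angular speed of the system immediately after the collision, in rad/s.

About the axle the impulsive forces during the collision are internal, so angular momentum about that axis is conserved.
I_p = ½(231)(1.43)² = 236.2 kg·m². Taking the sense of the child's angular momentum as positive, L_{child} = m v R = (35.1)(2.90)(1.43) = 145.6 kg·m²/s.
L_i = 0 + 145.6 = 145.6 kg·m²/s.
After sticking, I_f = I_p + m R² = 236.2 + (35.1)(1.43)² = 308.0 kg·m².
ω_f = L_i / I_f = 145.6 / 308.0 = 0.4727 rad/s.

|ω_f| ≈ 0.473 rad/s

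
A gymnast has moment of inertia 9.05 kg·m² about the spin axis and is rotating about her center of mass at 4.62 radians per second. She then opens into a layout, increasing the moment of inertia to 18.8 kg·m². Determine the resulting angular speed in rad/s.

With no external torque about the axis, L is conserved: I₁ω₁ = I₂ω₂.
ω₂ = I₁ω₁ / I₂ = (9.050)(4.62 rad/s) / (18.80) = 2.224 rad/s.

ω₂ ≈ 2.22 rad/s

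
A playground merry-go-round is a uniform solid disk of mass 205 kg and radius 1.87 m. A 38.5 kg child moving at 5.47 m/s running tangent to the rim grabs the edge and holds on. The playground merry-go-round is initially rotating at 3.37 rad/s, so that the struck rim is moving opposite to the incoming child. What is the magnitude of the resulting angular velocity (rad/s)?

The axle reaction passes through the axle and exerts no torque about it; angular momentum about the axle is conserved through the impact.
I_p = ½(205)(1.87)² = 358.4 kg·m². Taking the sense of the child's angular momentum as positive, L_{child} = m v R = (38.5)(5.47)(1.87) = 393.8 kg·m²/s.
L_i = −I_p ω_p + m v R = −(358.4)(3.37) + 393.8 = -814.1 kg·m²/s.
After sticking, I_f = I_p + m R² = 358.4 + (38.5)(1.87)² = 493.1 kg·m².
ω_f = L_i / I_f = -814.1 / 493.1 = -1.651 rad/s.

|ω_f| ≈ 1.65 rad/s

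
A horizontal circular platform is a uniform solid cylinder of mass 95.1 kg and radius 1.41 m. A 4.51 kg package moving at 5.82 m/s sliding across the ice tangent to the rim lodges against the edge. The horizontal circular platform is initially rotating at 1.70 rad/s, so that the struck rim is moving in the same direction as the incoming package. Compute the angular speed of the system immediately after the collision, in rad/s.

The axle reaction passes through the central axle and exerts no torque about it; angular momentum about the central axle is conserved through the impact.
I_p = ½(95.1)(1.41)² = 94.53 kg·m². Taking the sense of the package's angular momentum as positive, L_{package} = m v R = (4.51)(5.82)(1.41) = 37.01 kg·m²/s.
L_i = +I_p ω_p + m v R = +(94.53)(1.70) + 37.01 = 197.7 kg·m²/s.
After sticking, I_f = I_p + m R² = 94.53 + (4.51)(1.41)² = 103.5 kg·m².
ω_f = L_i / I_f = 197.7 / 103.5 = 1.910 rad/s.

|ω_f| ≈ 1.91 rad/s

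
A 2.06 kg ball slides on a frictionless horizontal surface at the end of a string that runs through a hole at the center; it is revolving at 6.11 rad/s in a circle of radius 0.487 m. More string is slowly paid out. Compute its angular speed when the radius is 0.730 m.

The constraining force is radial, so m r² ω about the center is conserved.
ω₂ = ω₁ (r₁/r₂)² = (6.11)(0.487/0.730)² = 2.719 rad/s.

ω₂ ≈ 2.72 rad/s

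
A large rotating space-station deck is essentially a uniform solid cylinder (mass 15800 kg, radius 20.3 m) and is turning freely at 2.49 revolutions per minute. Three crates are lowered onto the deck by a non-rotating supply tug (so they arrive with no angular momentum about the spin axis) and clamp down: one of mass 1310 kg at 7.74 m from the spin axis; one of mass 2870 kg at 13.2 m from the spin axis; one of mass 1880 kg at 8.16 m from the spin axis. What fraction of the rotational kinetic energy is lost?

fraction ≈ 0.178

The added mass arrives with no angular momentum about the spin axis, and any external torque about the spin axis is negligible, so the system's angular momentum is conserved.
I_p = ½(15800)(20.3)² = 3.256e+06 kg·m².
Added inertia Σmr² = (1310)(7.74)² + (2870)(13.2)² + (1880)(8.16)² = 7.037e+05 kg·m²; I_f = 3.256e+06 + 7.037e+05 = 3.959e+06 kg·m².
ω_f = I_p ω_i / I_f = (3.256e+06)(2.49) / 3.959e+06 = 2.047 rpm.
KE_i = ½(3.256e+06)(0.2608 rad/s)² = 1.107e+05 J; KE_f = ½(3.959e+06)(0.2144)² = 91000 J.
Fraction lost = 0.1777.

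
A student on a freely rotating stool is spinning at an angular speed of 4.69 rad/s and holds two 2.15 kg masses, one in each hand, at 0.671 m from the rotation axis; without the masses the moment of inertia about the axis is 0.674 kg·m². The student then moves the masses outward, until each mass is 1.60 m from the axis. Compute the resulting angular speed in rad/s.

ω₂ ≈ 1.05 rad/s

Angular momentum about the spin axis is conserved since the torque about it is zero.
I₁ = 0.674 + 2(2.15)(0.671)² = 2.610 kg·m²; I₂ = 0.674 + 2(2.15)(1.60)² = 11.68 kg·m².
ω₂ = I₁ω₁ / I₂ = (2.610)(4.69 rad/s) / (11.68) = 1.048 rad/s.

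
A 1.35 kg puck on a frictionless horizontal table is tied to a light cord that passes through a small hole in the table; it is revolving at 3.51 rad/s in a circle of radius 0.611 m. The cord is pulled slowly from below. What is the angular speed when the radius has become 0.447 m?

ω₂ ≈ 6.56 rad/s

No torque about the axis ⇒ m r₁² ω₁ = m r₂² ω₂.
ω₂ = ω₁ (r₁/r₂)² = (3.51)(0.611/0.447)² = 6.558 rad/s.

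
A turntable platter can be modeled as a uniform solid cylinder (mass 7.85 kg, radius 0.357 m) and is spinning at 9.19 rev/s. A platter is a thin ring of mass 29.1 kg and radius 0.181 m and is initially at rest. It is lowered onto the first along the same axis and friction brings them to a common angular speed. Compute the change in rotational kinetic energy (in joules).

The coupling torques are internal; angular momentum about the shared axis is conserved.
Moments of inertia: I_A = ½(7.85)(0.357)² = 0.5002 kg·m²; I_B = (29.1)(0.181)² = 0.9533 kg·m².
Taking A's sense as positive: L = (0.5002)(9.19) = 4.597 kg·m²·rev/s.
Combined I = 0.5002 + 0.9533 = 1.454 kg·m².
ω_f = L / I = 4.597 / 1.454 = 3.163 rev/s.
KE_i = ½ΣIω² = 833.9 J; KE_f = ½(1.454)(19.87)² = 287.0 J.

ΔKE ≈ -547 J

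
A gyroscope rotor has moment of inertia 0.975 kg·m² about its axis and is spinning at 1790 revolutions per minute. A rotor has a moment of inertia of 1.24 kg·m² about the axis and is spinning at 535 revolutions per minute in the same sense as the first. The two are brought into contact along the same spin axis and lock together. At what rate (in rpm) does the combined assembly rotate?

No external torque acts about the common axis, so total angular momentum is conserved.
Taking A's sense as positive: L = (0.9750)(1790) + (1.240)(535) = 2409 kg·m²·rpm.
Combined I = 0.9750 + 1.240 = 2.215 kg·m².
ω_f = L / I = 2409 / 2.215 = 1087 rpm.

|ω_f| ≈ 1090 rpm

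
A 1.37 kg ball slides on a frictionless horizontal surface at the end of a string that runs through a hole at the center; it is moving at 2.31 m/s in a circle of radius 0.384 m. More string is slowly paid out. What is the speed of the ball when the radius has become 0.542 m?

v₂ ≈ 1.64 m/s

Central (radial) force ⇒ zero torque about the center ⇒ m v r is constant.
v₂ = v₁ r₁ / r₂ = (2.31)(0.384) / (0.542) = 1.637 m/s.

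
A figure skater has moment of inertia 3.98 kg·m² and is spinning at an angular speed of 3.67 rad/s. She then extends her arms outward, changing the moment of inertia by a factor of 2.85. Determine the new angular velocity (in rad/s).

ω₂ ≈ 1.29 rad/s

With no external torque about the axis, L is conserved: I₁ω₁ = I₂ω₂.
I₂ = 2.85 × 3.98 = 11.34 kg·m².
ω₂ = I₁ω₁ / I₂ = (3.980)(3.67 rad/s) / (11.34) = 1.288 rad/s.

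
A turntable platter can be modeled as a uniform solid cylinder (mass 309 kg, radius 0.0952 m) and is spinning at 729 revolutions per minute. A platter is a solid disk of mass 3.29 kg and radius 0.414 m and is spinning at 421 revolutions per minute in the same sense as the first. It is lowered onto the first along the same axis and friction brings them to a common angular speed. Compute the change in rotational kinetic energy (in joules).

ΔKE ≈ -122 J

No external torque acts about the common axis, so total angular momentum is conserved.
Moments of inertia: I_A = ½(309)(0.0952)² = 1.400 kg·m²; I_B = ½(3.29)(0.414)² = 0.2819 kg·m².
Taking A's sense as positive: L = (1.400)(729) + (0.2819)(421) = 1139 kg·m²·rpm.
Combined I = 1.400 + 0.2819 = 1.682 kg·m².
ω_f = L / I = 1139 / 1.682 = 677.4 rpm.
KE_i = ½ΣIω² = 4354 J; KE_f = ½(1.682)(70.93)² = 4232 J.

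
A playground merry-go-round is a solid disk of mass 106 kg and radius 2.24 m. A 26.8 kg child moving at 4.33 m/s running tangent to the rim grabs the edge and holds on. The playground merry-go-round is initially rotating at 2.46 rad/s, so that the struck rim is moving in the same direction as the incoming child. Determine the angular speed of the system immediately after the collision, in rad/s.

About the axle the impulsive forces during the collision are internal, so angular momentum about that axis is conserved.
I_p = ½(106)(2.24)² = 265.9 kg·m². Taking the sense of the child's angular momentum as positive, L_{child} = m v R = (26.8)(4.33)(2.24) = 259.9 kg·m²/s.
L_i = +I_p ω_p + m v R = +(265.9)(2.46) + 259.9 = 914.1 kg·m²/s.
After sticking, I_f = I_p + m R² = 265.9 + (26.8)(2.24)² = 400.4 kg·m².
ω_f = L_i / I_f = 914.1 / 400.4 = 2.283 rad/s.

|ω_f| ≈ 2.28 rad/s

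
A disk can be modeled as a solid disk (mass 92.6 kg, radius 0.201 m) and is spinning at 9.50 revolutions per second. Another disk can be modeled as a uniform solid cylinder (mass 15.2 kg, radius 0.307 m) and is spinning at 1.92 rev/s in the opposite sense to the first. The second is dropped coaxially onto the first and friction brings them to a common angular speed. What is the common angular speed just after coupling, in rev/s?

|ω_f| ≈ 6.34 rev/s

The coupling torques are internal; angular momentum about the shared axis is conserved.
Moments of inertia: I_A = ½(92.6)(0.201)² = 1.871 kg·m²; I_B = ½(15.2)(0.307)² = 0.7163 kg·m².
Taking A's sense as positive: L = (1.871)(9.50) − (0.7163)(1.92) = 16.40 kg·m²·rev/s.
Combined I = 1.871 + 0.7163 = 2.587 kg·m².
ω_f = L / I = 16.40 / 2.587 = 6.338 rev/s.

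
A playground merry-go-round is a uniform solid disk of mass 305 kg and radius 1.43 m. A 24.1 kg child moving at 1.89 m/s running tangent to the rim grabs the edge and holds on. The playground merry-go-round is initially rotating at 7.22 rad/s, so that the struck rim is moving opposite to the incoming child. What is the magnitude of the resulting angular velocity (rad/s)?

|ω_f| ≈ 6.05 rad/s

The axle reaction passes through the axle and exerts no torque about it; angular momentum about the axle is conserved through the impact.
I_p = ½(305)(1.43)² = 311.8 kg·m². Taking the sense of the child's angular momentum as positive, L_{child} = m v R = (24.1)(1.89)(1.43) = 65.14 kg·m²/s.
L_i = −I_p ω_p + m v R = −(311.8)(7.22) + 65.14 = -2186 kg·m²/s.
After sticking, I_f = I_p + m R² = 311.8 + (24.1)(1.43)² = 361.1 kg·m².
ω_f = L_i / I_f = -2186 / 361.1 = -6.054 rad/s.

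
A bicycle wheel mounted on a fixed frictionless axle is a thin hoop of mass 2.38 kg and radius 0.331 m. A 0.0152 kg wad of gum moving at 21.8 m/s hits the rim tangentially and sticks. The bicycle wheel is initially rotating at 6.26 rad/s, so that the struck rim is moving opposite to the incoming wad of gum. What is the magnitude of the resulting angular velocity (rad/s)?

|ω_f| ≈ 5.80 rad/s

The axle reaction passes through the axle and exerts no torque about it; angular momentum about the axle is conserved through the impact.
I_p = (2.38)(0.331)² = 0.2608 kg·m². Taking the sense of the wad of gum's angular momentum as positive, L_{wad} = m v R = (0.0152)(21.8)(0.331) = 0.1097 kg·m²/s.
L_i = −I_p ω_p + m v R = −(0.2608)(6.26) + 0.1097 = -1.523 kg·m²/s.
After sticking, I_f = I_p + m R² = 0.2608 + (0.0152)(0.331)² = 0.2624 kg·m².
ω_f = L_i / I_f = -1.523 / 0.2624 = -5.802 rad/s.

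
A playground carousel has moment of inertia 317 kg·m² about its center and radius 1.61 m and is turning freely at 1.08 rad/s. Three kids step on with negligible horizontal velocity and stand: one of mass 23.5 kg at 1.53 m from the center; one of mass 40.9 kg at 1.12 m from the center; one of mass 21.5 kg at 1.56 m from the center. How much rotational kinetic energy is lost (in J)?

energy lost ≈ 61.7 J

The added mass arrives with no angular momentum about the center, and any external torque about the center is negligible, so the system's angular momentum is conserved.
Added inertia Σmr² = (23.5)(1.53)² + (40.9)(1.12)² + (21.5)(1.56)² = 158.6 kg·m²; I_f = 317.0 + 158.6 = 475.6 kg·m².
ω_f = I_p ω_i / I_f = (317.0)(1.08) / 475.6 = 0.7198 rad/s.
KE_i = ½(317.0)(1.080 rad/s)² = 184.9 J; KE_f = ½(475.6)(0.7198)² = 123.2 J.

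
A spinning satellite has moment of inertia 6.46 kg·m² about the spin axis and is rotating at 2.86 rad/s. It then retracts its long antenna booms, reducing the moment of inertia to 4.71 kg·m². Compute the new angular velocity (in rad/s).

No external torque acts about the spin axis, so angular momentum is conserved.
ω₂ = I₁ω₁ / I₂ = (6.460)(2.86 rad/s) / (4.710) = 3.923 rad/s.

ω₂ ≈ 3.92 rad/s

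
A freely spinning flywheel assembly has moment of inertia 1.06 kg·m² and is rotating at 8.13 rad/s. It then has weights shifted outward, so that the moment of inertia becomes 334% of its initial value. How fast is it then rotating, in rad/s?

ω₂ ≈ 2.43 rad/s

Angular momentum about the spin axis is conserved since the torque about it is zero.
I₂ = 3.34 × 1.06 = 3.540 kg·m².
ω₂ = I₁ω₁ / I₂ = (1.060)(8.13 rad/s) / (3.540) = 2.434 rad/s.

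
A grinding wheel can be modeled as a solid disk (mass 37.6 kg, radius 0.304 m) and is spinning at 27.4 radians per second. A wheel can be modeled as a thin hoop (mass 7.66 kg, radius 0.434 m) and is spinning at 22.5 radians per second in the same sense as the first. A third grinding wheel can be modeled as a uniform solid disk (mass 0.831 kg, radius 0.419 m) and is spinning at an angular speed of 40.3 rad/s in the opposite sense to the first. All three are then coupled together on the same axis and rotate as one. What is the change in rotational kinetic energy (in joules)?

ΔKE ≈ -162 J

No external torque acts about the common axis, so total angular momentum is conserved.
Moments of inertia: I_A = ½(37.6)(0.304)² = 1.737 kg·m²; I_B = (7.66)(0.434)² = 1.443 kg·m²; I_C = ½(0.831)(0.419)² = 0.07295 kg·m².
Taking A's sense as positive: L = (1.737)(27.4) + (1.443)(22.5) − (0.07295)(40.3) = 77.13 kg·m²·rad/s.
Combined I = 1.737 + 1.443 + 0.07295 = 3.253 kg·m².
ω_f = L / I = 77.13 / 3.253 = 23.71 rad/s.
KE_i = ½ΣIω² = 1077 J; KE_f = ½(3.253)(23.71)² = 914.3 J.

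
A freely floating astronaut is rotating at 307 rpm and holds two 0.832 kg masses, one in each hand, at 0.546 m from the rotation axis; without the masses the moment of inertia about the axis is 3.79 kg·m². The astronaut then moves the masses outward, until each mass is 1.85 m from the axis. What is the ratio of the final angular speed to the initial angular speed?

With no external torque about the axis, L is conserved: I₁ω₁ = I₂ω₂.
I₁ = 3.79 + 2(0.832)(0.546)² = 4.286 kg·m²; I₂ = 3.79 + 2(0.832)(1.85)² = 9.485 kg·m².
ω₂/ω₁ = I₁/I₂ = 4.286 / 9.485 = 0.4519.

ω₂/ω₁ ≈ 0.452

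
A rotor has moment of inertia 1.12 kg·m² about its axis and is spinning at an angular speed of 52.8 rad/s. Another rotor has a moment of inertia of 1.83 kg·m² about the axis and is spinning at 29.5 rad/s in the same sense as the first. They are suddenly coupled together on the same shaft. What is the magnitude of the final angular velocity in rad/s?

No external torque acts about the common axis, so total angular momentum is conserved.
Taking A's sense as positive: L = (1.120)(52.8) + (1.830)(29.5) = 113.1 kg·m²·rad/s.
Combined I = 1.120 + 1.830 = 2.950 kg·m².
ω_f = L / I = 113.1 / 2.950 = 38.35 rad/s.

|ω_f| ≈ 38.3 rad/s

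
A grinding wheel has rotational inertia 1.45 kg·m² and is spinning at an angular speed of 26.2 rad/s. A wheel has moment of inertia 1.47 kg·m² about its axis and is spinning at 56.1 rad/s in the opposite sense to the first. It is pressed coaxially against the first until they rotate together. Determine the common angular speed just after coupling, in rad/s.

|ω_f| ≈ 15.2 rad/s

No external torque acts about the common axis, so total angular momentum is conserved.
Taking A's sense as positive: L = (1.450)(26.2) − (1.470)(56.1) = -44.48 kg·m²·rad/s.
Combined I = 1.450 + 1.470 = 2.920 kg·m².
ω_f = L / I = -44.48 / 2.920 = -15.23 rad/s.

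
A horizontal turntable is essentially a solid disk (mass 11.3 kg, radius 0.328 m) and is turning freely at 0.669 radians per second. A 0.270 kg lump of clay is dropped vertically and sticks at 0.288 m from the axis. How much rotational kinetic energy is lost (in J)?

energy lost ≈ 0.00483 J

No external torque acts about the axis; L_before = L_after.
I_p = ½(11.3)(0.328)² = 0.6078 kg·m².
Added inertia Σmr² = (0.270)(0.288)² = 0.02239 kg·m²; I_f = 0.6078 + 0.02239 = 0.6302 kg·m².
ω_f = I_p ω_i / I_f = (0.6078)(0.669) / 0.6302 = 0.6452 rad/s.
KE_i = ½(0.6078)(0.6690 rad/s)² = 0.1360 J; KE_f = ½(0.6302)(0.6452)² = 0.1312 J.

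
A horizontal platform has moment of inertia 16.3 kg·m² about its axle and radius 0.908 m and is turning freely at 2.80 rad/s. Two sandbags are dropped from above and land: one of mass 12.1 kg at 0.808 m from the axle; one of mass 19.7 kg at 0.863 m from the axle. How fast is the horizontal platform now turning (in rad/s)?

The added mass arrives with no angular momentum about the axle, and any external torque about the axle is negligible, so the system's angular momentum is conserved.
Added inertia Σmr² = (12.1)(0.808)² + (19.7)(0.863)² = 22.57 kg·m²; I_f = 16.30 + 22.57 = 38.87 kg·m².
ω_f = I_p ω_i / I_f = (16.30)(2.80) / 38.87 = 1.174 rad/s.

ω_f ≈ 1.17 rad/s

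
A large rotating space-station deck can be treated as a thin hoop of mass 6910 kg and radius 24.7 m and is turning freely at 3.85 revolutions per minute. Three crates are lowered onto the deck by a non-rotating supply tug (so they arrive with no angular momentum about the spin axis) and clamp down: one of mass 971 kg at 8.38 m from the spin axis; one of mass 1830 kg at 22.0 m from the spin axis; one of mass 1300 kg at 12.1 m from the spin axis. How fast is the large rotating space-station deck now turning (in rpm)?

ω_f ≈ 3.03 rpm

The added mass arrives with no angular momentum about the spin axis, and any external torque about the spin axis is negligible, so the system's angular momentum is conserved.
I_p = (6910)(24.7)² = 4.216e+06 kg·m².
Added inertia Σmr² = (971)(8.38)² + (1830)(22.0)² + (1300)(12.1)² = 1.144e+06 kg·m²; I_f = 4.216e+06 + 1.144e+06 = 5.360e+06 kg·m².
ω_f = I_p ω_i / I_f = (4.216e+06)(3.85) / 5.360e+06 = 3.028 rpm.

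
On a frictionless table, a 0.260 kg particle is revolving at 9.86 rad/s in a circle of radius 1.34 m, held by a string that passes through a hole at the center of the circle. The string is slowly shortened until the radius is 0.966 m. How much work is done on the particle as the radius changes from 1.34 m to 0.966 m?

W ≈ 21.0 J

The constraining force is radial, so m r² ω about the center is conserved.
ω₂ = ω₁ (r₁/r₂)² = (9.86)(1.34/0.966)² = 18.97 rad/s.
W = ΔKE = ½m(v₂² − v₁²) = 20.97 J.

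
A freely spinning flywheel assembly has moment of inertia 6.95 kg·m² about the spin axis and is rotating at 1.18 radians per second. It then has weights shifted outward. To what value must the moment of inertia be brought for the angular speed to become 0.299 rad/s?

I₂ ≈ 27.4 kg·m²

With no external torque about the axis, L is conserved: I₁ω₁ = I₂ω₂.
I₂ = I₁ω₁ / ω₂ = (6.95)(1.18) / (0.299) = 27.43 kg·m².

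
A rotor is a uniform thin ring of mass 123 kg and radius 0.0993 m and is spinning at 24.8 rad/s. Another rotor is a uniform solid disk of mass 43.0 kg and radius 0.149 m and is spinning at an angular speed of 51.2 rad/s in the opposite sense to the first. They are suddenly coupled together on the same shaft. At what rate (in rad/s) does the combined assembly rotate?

No external torque acts about the common axis, so total angular momentum is conserved.
Moments of inertia: I_A = (123)(0.0993)² = 1.213 kg·m²; I_B = ½(43.0)(0.149)² = 0.4773 kg·m².
Taking A's sense as positive: L = (1.213)(24.8) − (0.4773)(51.2) = 5.640 kg·m²·rad/s.
Combined I = 1.213 + 0.4773 = 1.690 kg·m².
ω_f = L / I = 5.640 / 1.690 = 3.337 rad/s.

|ω_f| ≈ 3.34 rad/s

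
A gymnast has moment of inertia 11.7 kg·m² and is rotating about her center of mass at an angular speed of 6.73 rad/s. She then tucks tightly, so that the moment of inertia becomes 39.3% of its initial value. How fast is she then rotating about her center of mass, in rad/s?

Angular momentum about the spin axis is conserved since the torque about it is zero.
I₂ = 0.393 × 11.7 = 4.598 kg·m².
ω₂ = I₁ω₁ / I₂ = (11.70)(6.73 rad/s) / (4.598) = 17.12 rad/s.

ω₂ ≈ 17.1 rad/s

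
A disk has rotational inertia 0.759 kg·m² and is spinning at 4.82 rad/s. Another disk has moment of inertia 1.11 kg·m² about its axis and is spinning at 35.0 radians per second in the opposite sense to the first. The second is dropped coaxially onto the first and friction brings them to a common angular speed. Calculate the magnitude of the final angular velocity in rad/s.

|ω_f| ≈ 18.8 rad/s

No external torque acts about the common axis, so total angular momentum is conserved.
Taking A's sense as positive: L = (0.7590)(4.82) − (1.110)(35.0) = -35.19 kg·m²·rad/s.
Combined I = 0.7590 + 1.110 = 1.869 kg·m².
ω_f = L / I = -35.19 / 1.869 = -18.83 rad/s.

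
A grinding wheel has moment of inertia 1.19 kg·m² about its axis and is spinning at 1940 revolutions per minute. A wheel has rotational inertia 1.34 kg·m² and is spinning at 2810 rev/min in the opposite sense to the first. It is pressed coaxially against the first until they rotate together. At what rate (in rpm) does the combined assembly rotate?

No external torque acts about the common axis, so total angular momentum is conserved.
Taking A's sense as positive: L = (1.190)(1940) − (1.340)(2810) = -1457 kg·m²·rpm.
Combined I = 1.190 + 1.340 = 2.530 kg·m².
ω_f = L / I = -1457 / 2.530 = -575.8 rpm.

|ω_f| ≈ 576 rpm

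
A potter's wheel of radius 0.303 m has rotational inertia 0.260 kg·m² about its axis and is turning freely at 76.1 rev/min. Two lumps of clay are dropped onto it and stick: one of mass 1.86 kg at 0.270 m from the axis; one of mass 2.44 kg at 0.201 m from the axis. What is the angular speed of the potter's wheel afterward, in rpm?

The added mass arrives with no angular momentum about the axis, and any external torque about the axis is negligible, so the system's angular momentum is conserved.
Added inertia Σmr² = (1.86)(0.270)² + (2.44)(0.201)² = 0.2342 kg·m²; I_f = 0.2600 + 0.2342 = 0.4942 kg·m².
ω_f = I_p ω_i / I_f = (0.2600)(76.1) / 0.4942 = 40.04 rpm.

ω_f ≈ 40.0 rpm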